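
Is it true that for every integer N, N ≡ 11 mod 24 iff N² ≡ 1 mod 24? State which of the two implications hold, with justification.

Not equivalent: only (⇒) holds.

Converse. This fails: take N = 1. Then 1² = 1 ≡ 1 (mod 24), yet 1 ≡ 1 (mod 24), not 11.

Forward direction. Suppose N ≡ 11 mod 24. Write N = 24j + 11. Then (24j + 11)² = 576j² + 528j + 121 = 24(24j² + 22j + 5) + 1, so N² ≡ 1 (mod 24).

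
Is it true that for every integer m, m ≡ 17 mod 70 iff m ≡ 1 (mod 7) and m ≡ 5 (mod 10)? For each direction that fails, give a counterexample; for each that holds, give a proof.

Neither direction holds.

(→) This fails: m = 17 gives 17 ≡ 17 (mod 70) but 17 ≡ 3 (mod 7), so the conjunction on the right does not hold.

(←) This fails: m = 15 satisfies both congruences on the right (15 ≡ 1 mod 7 and 15 ≡ 5 mod 10) yet 15 ≡ 15 (mod 70), not 17.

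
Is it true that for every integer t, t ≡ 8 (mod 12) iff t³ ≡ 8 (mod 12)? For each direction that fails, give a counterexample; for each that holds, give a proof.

Not equivalent: only (⇒) holds.

[⇒] Suppose t ≡ 8 (mod 12). Write t = 12j + 8. Then (12j + 8)³ = 1728j³ + 3456j² + 2304j + 512 = 12(144j³ + 288j² + 192j + 42) + 8, so t³ ≡ 8 (mod 12).

[⇐] This fails: take t = 2. Then 2³ = 8 ≡ 8 (mod 12), yet 2 ≡ 2 (mod 12), not 8.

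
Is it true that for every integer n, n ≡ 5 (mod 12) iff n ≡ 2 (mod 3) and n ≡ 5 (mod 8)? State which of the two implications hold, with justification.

Only the converse holds.

(⟹) This fails: n = 17 gives 17 ≡ 5 (mod 12) but 17 ≡ 1 (mod 8), so the conjunction on the right does not hold.

(⟸) Conversely, if n ≡ 2 (mod 3) and n ≡ 5 (mod 8), then by the Chinese remainder theorem n ≡ 5 (mod 24). Since 5 ≡ 5 (mod 12) and 12 ∣ 24, we get n ≡ 5 (mod 12).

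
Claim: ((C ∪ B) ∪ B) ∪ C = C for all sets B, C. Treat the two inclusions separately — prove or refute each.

(⊆) fails; (⊇) holds.

Forward inclusion. This inclusion fails. Take B = {1}, C = ∅; then 1 ∈ ((C ∪ B) ∪ B) ∪ C but 1 ∉ C.

Reverse inclusion. Let x ∈ C. Then either x ∈ C and x ∉ B; or x ∈ B ∩ C. In each case x ∈ ((C ∪ B) ∪ B) ∪ C, so C ⊆ ((C ∪ B) ∪ B) ∪ C.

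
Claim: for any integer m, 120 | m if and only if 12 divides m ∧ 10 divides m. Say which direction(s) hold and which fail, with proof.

(⟹) If 120 ∣ m, write m = 120q. Since 120 = 10·12, m = 12·(10q), so 12 ∣ m; and since 120 = 12·10, m = 10·(12q), so 10 ∣ m.

(⟸) This fails: take m = 60. Both 12 ∣ 60 and 10 ∣ 60, yet 60 is not a multiple of 120 (since 60 = 0·120 + 60), so 120 ∤ 60.

The forward direction holds; the converse fails.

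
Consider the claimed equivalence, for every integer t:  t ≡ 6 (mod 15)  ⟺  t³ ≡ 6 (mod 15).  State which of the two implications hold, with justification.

(⟹) Suppose t ≡ 6 (mod 15). Write t = 15j + 6. Then (15j + 6)³ = 3375j³ + 4050j² + 1620j + 216 = 15(225j³ + 270j² + 108j + 14) + 6, so t³ ≡ 6 (mod 15).

(⟸) Conversely, suppose t³ ≡ 6 (mod 15). The only residue r in {0, …, 14} with r³ ≡ 6 (mod 15) is r = 6, so t ≡ 6 (mod 15).

Equivalent; both directions hold.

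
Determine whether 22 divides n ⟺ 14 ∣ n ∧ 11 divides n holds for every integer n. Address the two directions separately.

(→) This fails: take n = 22. Certainly 22 ∣ 22, but 14 ∤ 22.

(←) Suppose 14 ∣ n and 11 ∣ n. Any common multiple of 14 and 11 is a multiple of their lcm; here gcd(14, 11) = 1, so lcm(14, 11) = 14·11 = 154, so 154 ∣ n. Since 22 ∣ 154, it follows that 22 ∣ n.

Only the reverse direction holds.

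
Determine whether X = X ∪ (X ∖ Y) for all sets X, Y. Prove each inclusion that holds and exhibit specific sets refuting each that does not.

Both inclusions hold.

(⊆) Let x ∈ X. Then either x ∈ X and x ∉ Y; or x ∈ X ∩ Y. In each case x ∈ X ∪ (X ∖ Y), so X ⊆ X ∪ (X ∖ Y).

(⊇) Let x ∈ X ∪ (X ∖ Y). Then either x ∈ X and x ∉ Y; or x ∈ X ∩ Y. In each case x ∈ X, so X ∪ (X ∖ Y) ⊆ X.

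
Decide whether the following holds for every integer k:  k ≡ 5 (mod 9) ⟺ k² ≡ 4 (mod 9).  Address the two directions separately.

(⟹) This fails: take k = 5. Then 5 ≡ 5 (mod 9), but 5² = 25 ≡ 7 (mod 9), not 4.

(⟸) This fails: take k = 2. Then 2² = 4 ≡ 4 (mod 9), yet 2 ≡ 2 (mod 9), not 5.

Both directions fail.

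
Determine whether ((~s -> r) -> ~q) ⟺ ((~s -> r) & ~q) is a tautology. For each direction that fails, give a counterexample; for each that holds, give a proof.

[⇐] Assume the antecedent. If s is true, the antecedent forces (s = T, r = F, q = F) or (s = T, r = T, q = F), and (~s -> r) -> ~q holds there. If s is false, the antecedent forces (s = F, r = T, q = F), and (~s -> r) -> ~q holds there. Either way (~s -> r) -> ~q holds.

[⇒] This fails. Under s = F, r = F, q = F, the left side is true but the right side is false.

(⇒) fails; (⇐) holds.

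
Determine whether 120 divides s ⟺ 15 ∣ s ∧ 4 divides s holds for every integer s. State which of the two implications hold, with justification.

(⟹) If 120 ∣ s, write s = 120q. Since 120 = 8·15, s = 15·(8q), so 15 ∣ s; and since 120 = 30·4, s = 4·(30q), so 4 ∣ s.

(⟸) This fails: take s = 60. Both 15 ∣ 60 and 4 ∣ 60, yet 60 is not a multiple of 120 (since 60 = 0·120 + 60), so 120 ∤ 60.

(⇒) holds; (⇐) fails.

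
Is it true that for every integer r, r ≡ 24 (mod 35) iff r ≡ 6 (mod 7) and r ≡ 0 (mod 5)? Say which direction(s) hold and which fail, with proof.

Neither direction holds.

(→) This fails: r = 24 gives 24 ≡ 24 (mod 35) but 24 ≡ 3 (mod 7), so the conjunction on the right does not hold.

(←) This fails: r = 20 satisfies both congruences on the right (20 ≡ 6 mod 7 and 20 ≡ 0 mod 5) yet 20 ≡ 20 (mod 35), not 24.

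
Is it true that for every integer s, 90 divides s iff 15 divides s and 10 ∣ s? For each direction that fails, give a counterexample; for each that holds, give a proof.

Forward direction. If 90 ∣ s, write s = 90q. Since 90 = 6·15, s = 15·(6q), so 15 ∣ s; and since 90 = 9·10, s = 10·(9q), so 10 ∣ s.

Converse. This fails: take s = 30. Both 15 ∣ 30 and 10 ∣ 30, yet 30 is not a multiple of 90 (since 30 = 0·90 + 30), so 90 ∤ 30.

Only the forward direction holds.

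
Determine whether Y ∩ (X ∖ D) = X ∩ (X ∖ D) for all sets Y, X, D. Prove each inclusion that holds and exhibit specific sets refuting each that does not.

(⊆) holds; (⊇) fails.

Forward inclusion. Let x ∈ Y ∩ (X ∖ D). Then x ∈ Y ∩ X and x ∉ D, from which x ∈ X ∩ (X ∖ D).

Reverse inclusion. This inclusion fails. Take Y = ∅, X = {1}, D = ∅; then 1 ∈ X ∩ (X ∖ D) but 1 ∉ Y ∩ (X ∖ D).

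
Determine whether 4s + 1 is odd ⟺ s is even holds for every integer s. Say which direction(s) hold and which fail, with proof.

(⇒) fails; (⇐) holds.

(→) This fails: take s = 5. Then 4s + 1 = 21, which is odd, yet s = 5 is odd, not even.

(←) Suppose s is even. Since 4 is even, 4s is even for every s, so 4s + 1 has the same parity as 1, which is odd. Hence 4s + 1 is odd.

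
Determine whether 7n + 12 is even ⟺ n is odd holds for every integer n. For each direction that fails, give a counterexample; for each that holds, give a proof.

Forward direction. This fails: n = 6 gives 7n + 12 = 54, which is even, but 6 is even, not odd.

Converse. This also fails: n = 7 is odd, but 7n + 12 = 61 is odd, not even.

(⇒) fails and (⇐) fails.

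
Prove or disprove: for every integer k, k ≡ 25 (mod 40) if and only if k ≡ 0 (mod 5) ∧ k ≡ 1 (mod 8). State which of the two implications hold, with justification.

Equivalent; both directions hold.

[⇐] If k ≡ 0 (mod 5) and k ≡ 1 (mod 8), then by the Chinese remainder theorem k ≡ 25 (mod 40). This is exactly k ≡ 25 (mod 40).

[⇒] Suppose k ≡ 25 (mod 40); write k = 40j + 25. Since 5 ∣ 40, reducing mod 5 gives k ≡ 25 ≡ 0 (mod 5); since 8 ∣ 40, reducing mod 8 gives k ≡ 25 ≡ 1 (mod 8).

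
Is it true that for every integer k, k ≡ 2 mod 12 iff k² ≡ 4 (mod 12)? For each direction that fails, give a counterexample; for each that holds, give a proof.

(⟹) Suppose k ≡ 2 mod 12. Write k = 12j + 2. Then (12j + 2)² = 144j² + 48j + 4 = 12(12j² + 4j) + 4, so k² ≡ 4 (mod 12).

(⟸) This fails: take k = 4. Then 4² = 16 ≡ 4 (mod 12), yet 4 ≡ 4 (mod 12), not 2.

The forward direction holds; the converse fails.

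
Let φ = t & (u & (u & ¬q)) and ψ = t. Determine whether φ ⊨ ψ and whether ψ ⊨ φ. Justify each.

Forward direction. Assume the antecedent. If u is true, the antecedent forces (u = T, q = F, t = T), and t holds there. If u is false, the antecedent cannot hold. Either way t holds.

Converse. This fails. Under u = F, q = F, t = T, the left side is false but the right side is true.

The forward direction holds; the converse fails.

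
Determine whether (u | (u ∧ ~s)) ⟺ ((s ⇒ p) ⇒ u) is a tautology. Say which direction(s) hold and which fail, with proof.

(⇒) holds; (⇐) fails.

(←) This fails. Under u = F, p = F, s = T, the left side is false but the right side is true.

(→) Assume the antecedent. If u is true, (s ⇒ p) ⇒ u reduces to true regardless of the other variables. If u is false, the antecedent cannot hold. Either way (s ⇒ p) ⇒ u holds.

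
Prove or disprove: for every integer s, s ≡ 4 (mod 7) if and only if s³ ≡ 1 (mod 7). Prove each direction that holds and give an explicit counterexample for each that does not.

(⟹) Suppose s ≡ 4 (mod 7). Write s = 7j + 4. Then (7j + 4)³ = 343j³ + 588j² + 336j + 64 = 7(49j³ + 84j² + 48j + 9) + 1, so s³ ≡ 1 (mod 7).

(⟸) This fails: take s = 1. Then 1³ = 1 ≡ 1 (mod 7), yet 1 ≡ 1 (mod 7), not 4.

Not equivalent: only (⇒) holds.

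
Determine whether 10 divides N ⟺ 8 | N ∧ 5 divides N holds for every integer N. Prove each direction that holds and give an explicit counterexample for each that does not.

Not equivalent: only (⇐) holds.

Forward direction. This fails: take N = 10. Certainly 10 ∣ 10, but 8 ∤ 10.

Converse. Suppose 8 ∣ N and 5 ∣ N. Any common multiple of 8 and 5 is a multiple of their lcm; here gcd(8, 5) = 1, so lcm(8, 5) = 8·5 = 40, so 40 ∣ N. Since 10 ∣ 40, it follows that 10 ∣ N.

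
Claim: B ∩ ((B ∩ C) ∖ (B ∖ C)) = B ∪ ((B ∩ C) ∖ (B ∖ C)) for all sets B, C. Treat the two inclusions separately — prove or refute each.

Only the forward inclusion holds.

(⟸) This inclusion fails. Take B = {1}, C = ∅; then 1 ∈ B ∪ ((B ∩ C) ∖ (B ∖ C)) but 1 ∉ B ∩ ((B ∩ C) ∖ (B ∖ C)).

(⟹) Let x ∈ B ∩ ((B ∩ C) ∖ (B ∖ C)). Then x ∈ B ∩ C, from which x ∈ B ∪ ((B ∩ C) ∖ (B ∖ C)).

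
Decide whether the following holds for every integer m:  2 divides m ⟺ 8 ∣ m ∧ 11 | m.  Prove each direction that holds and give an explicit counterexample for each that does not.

(⇒) This fails: take m = 2. Certainly 2 ∣ 2, but 8 ∤ 2.

(⇐) Suppose 8 ∣ m and 11 ∣ m. Any common multiple of 8 and 11 is a multiple of their lcm; here gcd(8, 11) = 1, so lcm(8, 11) = 8·11 = 88, so 88 ∣ m. Since 2 ∣ 88, it follows that 2 ∣ m.

Only the reverse direction holds.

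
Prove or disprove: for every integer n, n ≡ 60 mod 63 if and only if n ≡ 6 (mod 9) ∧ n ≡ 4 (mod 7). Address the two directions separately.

Both directions hold.

(⟹) Suppose n ≡ 60 (mod 63); write n = 63j + 60. Since 9 ∣ 63, reducing mod 9 gives n ≡ 60 ≡ 6 (mod 9); since 7 ∣ 63, reducing mod 7 gives n ≡ 60 ≡ 4 (mod 7).

(⟸) Conversely, if n ≡ 6 (mod 9) and n ≡ 4 (mod 7), then by the Chinese remainder theorem n ≡ 60 (mod 63). This is exactly n ≡ 60 (mod 63).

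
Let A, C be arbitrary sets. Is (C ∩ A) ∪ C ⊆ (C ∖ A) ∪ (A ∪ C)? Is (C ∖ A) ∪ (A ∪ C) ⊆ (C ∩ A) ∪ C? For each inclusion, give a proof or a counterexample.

(⊆) holds; (⊇) fails.

Forward inclusion. Let x ∈ (C ∩ A) ∪ C. Then either x ∈ C and x ∉ A; or x ∈ A ∩ C. In each case x ∈ (C ∖ A) ∪ (A ∪ C), so (C ∩ A) ∪ C ⊆ (C ∖ A) ∪ (A ∪ C).

Reverse inclusion. This inclusion fails. Take A = {1}, C = ∅; then 1 ∈ (C ∖ A) ∪ (A ∪ C) but 1 ∉ (C ∩ A) ∪ C.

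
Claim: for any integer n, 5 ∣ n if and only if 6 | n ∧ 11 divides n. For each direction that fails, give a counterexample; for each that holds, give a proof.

Neither direction holds.

(→) This fails: take n = 5. Certainly 5 ∣ 5, but 6 ∤ 5.

(←) This fails: take n = 66. Both 6 ∣ 66 and 11 ∣ 66, yet 66 is not a multiple of 5 (since 66 = 13·5 + 1), so 5 ∤ 66.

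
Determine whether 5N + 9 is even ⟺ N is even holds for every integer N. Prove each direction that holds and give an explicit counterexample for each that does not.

[⇒] This fails: N = 3 gives 5N + 9 = 24, which is even, but 3 is odd, not even.

[⇐] This also fails: N = 6 is even, but 5N + 9 = 39 is odd, not even.

Neither implication holds.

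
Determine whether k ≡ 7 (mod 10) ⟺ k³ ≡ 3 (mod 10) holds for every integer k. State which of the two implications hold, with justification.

[⇐] Suppose k³ ≡ 3 (mod 10). The only residue r in {0, …, 9} with r³ ≡ 3 (mod 10) is r = 7, so k ≡ 7 (mod 10).

[⇒] Suppose k ≡ 7 (mod 10). Write k = 10j + 7. Then (10j + 7)³ = 1000j³ + 2100j² + 1470j + 343 = 10(100j³ + 210j² + 147j + 34) + 3, so k³ ≡ 3 (mod 10).

Equivalent; both directions hold.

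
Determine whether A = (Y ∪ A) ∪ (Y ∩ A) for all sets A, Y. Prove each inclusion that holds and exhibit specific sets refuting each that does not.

Forward inclusion. Let x ∈ A. Then either x ∈ A and x ∉ Y; or x ∈ A ∩ Y. In each case x ∈ (Y ∪ A) ∪ (Y ∩ A), so A ⊆ (Y ∪ A) ∪ (Y ∩ A).

Reverse inclusion. This inclusion fails. Take A = ∅, Y = {1}; then 1 ∈ (Y ∪ A) ∪ (Y ∩ A) but 1 ∉ A.

The sets are not equal: only the forward inclusion holds.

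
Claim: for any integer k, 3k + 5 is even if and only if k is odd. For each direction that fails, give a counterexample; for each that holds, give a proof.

(→) Suppose 3k + 5 is even. Since 3 is odd, 3k and k have the same parity, so 3k + 5 ≡ k + 5 (mod 2). As 5 is odd, 3k + 5 is even exactly when k is odd. Thus k is odd.

(←) Conversely, suppose k is odd; write k = 2j + 1. Then 3k + 5 = 3·(2j + 1) + 5 = 2·3j + 8, which is even.

Both implications hold.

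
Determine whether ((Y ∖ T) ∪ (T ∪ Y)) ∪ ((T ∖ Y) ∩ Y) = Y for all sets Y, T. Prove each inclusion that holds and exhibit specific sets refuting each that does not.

The sets are not equal: only the reverse inclusion holds.

(⊇) Let x ∈ Y. Then either x ∈ Y and x ∉ T; or x ∈ Y ∩ T. In each case x ∈ ((Y ∖ T) ∪ (T ∪ Y)) ∪ ((T ∖ Y) ∩ Y), so Y ⊆ ((Y ∖ T) ∪ (T ∪ Y)) ∪ ((T ∖ Y) ∩ Y).

(⊆) This inclusion fails. Take Y = ∅, T = {1}; then 1 ∈ ((Y ∖ T) ∪ (T ∪ Y)) ∪ ((T ∖ Y) ∩ Y) but 1 ∉ Y.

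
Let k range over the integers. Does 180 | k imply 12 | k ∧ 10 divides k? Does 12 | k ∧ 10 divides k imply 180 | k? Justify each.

Only the forward direction holds.

(⟹) If 180 ∣ k, write k = 180q. Since 180 = 15·12, k = 12·(15q), so 12 ∣ k; and since 180 = 18·10, k = 10·(18q), so 10 ∣ k.

(⟸) This fails: take k = 60. Both 12 ∣ 60 and 10 ∣ 60, yet 60 is not a multiple of 180 (since 60 = 0·180 + 60), so 180 ∤ 60.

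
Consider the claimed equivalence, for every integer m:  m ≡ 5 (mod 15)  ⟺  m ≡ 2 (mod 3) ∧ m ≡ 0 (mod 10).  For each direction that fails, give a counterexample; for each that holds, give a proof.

(→) This fails: m = 5 gives 5 ≡ 5 (mod 15) but 5 ≡ 5 (mod 10), so the conjunction on the right does not hold.

(←) Conversely, if m ≡ 2 (mod 3) and m ≡ 0 (mod 10), then by the Chinese remainder theorem m ≡ 20 (mod 30). Since 20 ≡ 5 (mod 15) and 15 ∣ 30, we get m ≡ 5 (mod 15).

Not equivalent: only (⇐) holds.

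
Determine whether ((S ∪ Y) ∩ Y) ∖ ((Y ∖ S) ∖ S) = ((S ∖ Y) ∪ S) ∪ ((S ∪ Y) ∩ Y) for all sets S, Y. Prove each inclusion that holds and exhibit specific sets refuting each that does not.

The sets are not equal: only the forward inclusion holds.

Forward inclusion. Let x ∈ ((S ∪ Y) ∩ Y) ∖ ((Y ∖ S) ∖ S). Then x ∈ S ∩ Y, from which x ∈ ((S ∖ Y) ∪ S) ∪ ((S ∪ Y) ∩ Y).

Reverse inclusion. This inclusion fails. Take S = {1}, Y = ∅; then 1 ∈ ((S ∖ Y) ∪ S) ∪ ((S ∪ Y) ∩ Y) but 1 ∉ ((S ∪ Y) ∩ Y) ∖ ((Y ∖ S) ∖ S).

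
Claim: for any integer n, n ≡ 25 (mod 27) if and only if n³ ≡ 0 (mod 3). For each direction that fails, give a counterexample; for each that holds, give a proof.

Neither implication holds.

(⇒) This fails: take n = 25. Then 25 ≡ 25 (mod 27), but 25³ = 15625 ≡ 1 (mod 3), not 0.

(⇐) This fails: take n = 0. Then 0³ = 0 ≡ 0 (mod 3), yet 0 ≡ 0 (mod 27), not 25.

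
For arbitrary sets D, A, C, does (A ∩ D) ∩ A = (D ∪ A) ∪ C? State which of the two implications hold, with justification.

The sets are not equal: only the forward inclusion holds.

(⟹) Let x ∈ (A ∩ D) ∩ A. Then either x ∈ D ∩ A and x ∉ C; or x ∈ D ∩ A ∩ C. In each case x ∈ (D ∪ A) ∪ C, so (A ∩ D) ∩ A ⊆ (D ∪ A) ∪ C.

(⟸) This inclusion fails. Take D = {1}, A = ∅, C = ∅; then 1 ∈ (D ∪ A) ∪ C but 1 ∉ (A ∩ D) ∩ A.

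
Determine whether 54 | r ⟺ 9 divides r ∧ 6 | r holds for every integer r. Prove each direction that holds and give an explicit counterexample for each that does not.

Not equivalent: only (⇒) holds.

(⇐) This fails: take r = 18. Both 9 ∣ 18 and 6 ∣ 18, yet 18 is not a multiple of 54 (since 18 = 0·54 + 18), so 54 ∤ 18.

(⇒) If 54 ∣ r, write r = 54q. Since 54 = 6·9, r = 9·(6q), so 9 ∣ r; and since 54 = 9·6, r = 6·(9q), so 6 ∣ r.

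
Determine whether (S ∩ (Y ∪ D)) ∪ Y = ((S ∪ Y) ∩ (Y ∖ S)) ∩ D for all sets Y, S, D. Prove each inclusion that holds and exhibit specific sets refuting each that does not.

Only the reverse inclusion holds.

(⟹) This inclusion fails. Take Y = {1}, S = ∅, D = ∅; then 1 ∈ (S ∩ (Y ∪ D)) ∪ Y but 1 ∉ ((S ∪ Y) ∩ (Y ∖ S)) ∩ D.

(⟸) Let x ∈ ((S ∪ Y) ∩ (Y ∖ S)) ∩ D. Then x ∈ Y ∩ D and x ∉ S, from which x ∈ (S ∩ (Y ∪ D)) ∪ Y.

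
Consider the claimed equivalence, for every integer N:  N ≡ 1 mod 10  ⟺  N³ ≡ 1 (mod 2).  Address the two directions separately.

(⇐) This fails: take N = 3. Then 3³ = 27 ≡ 1 (mod 2), yet 3 ≡ 3 (mod 10), not 1.

(⇒) Suppose N ≡ 1 (mod 10). Then N³ ≡ 1³ = 1 (mod 10), and since 2 ∣ 10, also N³ ≡ 1 (mod 2).

Not equivalent: only (⇒) holds.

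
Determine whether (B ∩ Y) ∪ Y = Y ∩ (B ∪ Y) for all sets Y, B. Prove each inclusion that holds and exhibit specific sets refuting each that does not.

Both inclusions hold.

(⊆) Let x ∈ (B ∩ Y) ∪ Y. Then either x ∈ Y and x ∉ B; or x ∈ Y ∩ B. In each case x ∈ Y ∩ (B ∪ Y), so (B ∩ Y) ∪ Y ⊆ Y ∩ (B ∪ Y).

(⊇) Let x ∈ Y ∩ (B ∪ Y). Then either x ∈ Y and x ∉ B; or x ∈ Y ∩ B. In each case x ∈ (B ∩ Y) ∪ Y, so Y ∩ (B ∪ Y) ⊆ (B ∩ Y) ∪ Y.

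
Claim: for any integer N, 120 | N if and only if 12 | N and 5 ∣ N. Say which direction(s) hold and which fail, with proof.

Only the forward direction holds.

(→) If 120 ∣ N, write N = 120q. Since 120 = 10·12, N = 12·(10q), so 12 ∣ N; and since 120 = 24·5, N = 5·(24q), so 5 ∣ N.

(←) This fails: take N = 60. Both 12 ∣ 60 and 5 ∣ 60, yet 60 is not a multiple of 120 (since 60 = 0·120 + 60), so 120 ∤ 60.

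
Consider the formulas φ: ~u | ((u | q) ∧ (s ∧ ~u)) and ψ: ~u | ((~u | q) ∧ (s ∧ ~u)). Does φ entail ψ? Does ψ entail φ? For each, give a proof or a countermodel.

(←) Assume the antecedent. If q is true, the antecedent forces (q = T, s = F, u = F) or (q = T, s = T, u = F), and ~u | ((u | q) ∧ (s ∧ ~u)) holds there. If q is false, the antecedent forces (q = F, s = F, u = F) or (q = F, s = T, u = F), and ~u | ((u | q) ∧ (s ∧ ~u)) holds there. Either way ~u | ((u | q) ∧ (s ∧ ~u)) holds.

(→) Assume the antecedent. If q is true, the antecedent forces (q = T, s = F, u = F) or (q = T, s = T, u = F), and ~u | ((~u | q) ∧ (s ∧ ~u)) holds there. If q is false, the antecedent forces (q = F, s = F, u = F) or (q = F, s = T, u = F), and ~u | ((~u | q) ∧ (s ∧ ~u)) holds there. Either way ~u | ((~u | q) ∧ (s ∧ ~u)) holds.

Both directions hold.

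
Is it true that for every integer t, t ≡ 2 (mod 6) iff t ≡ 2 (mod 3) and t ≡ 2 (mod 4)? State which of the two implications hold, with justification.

(⇒) fails; (⇐) holds.

Forward direction. This fails: t = 8 gives 8 ≡ 2 (mod 6) but 8 ≡ 0 (mod 4), so the conjunction on the right does not hold.

Converse. If t ≡ 2 (mod 3) and t ≡ 2 (mod 4), then by the Chinese remainder theorem t ≡ 2 (mod 12). Since 2 ≡ 2 (mod 6) and 6 ∣ 12, we get t ≡ 2 (mod 6).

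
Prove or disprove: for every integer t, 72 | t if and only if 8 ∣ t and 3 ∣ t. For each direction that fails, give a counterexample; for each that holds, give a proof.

[⇐] This fails: take t = 24. Both 8 ∣ 24 and 3 ∣ 24, yet 24 is not a multiple of 72 (since 24 = 0·72 + 24), so 72 ∤ 24.

[⇒] If 72 ∣ t, write t = 72q. Since 72 = 9·8, t = 8·(9q), so 8 ∣ t; and since 72 = 24·3, t = 3·(24q), so 3 ∣ t.

(⇒) holds; (⇐) fails.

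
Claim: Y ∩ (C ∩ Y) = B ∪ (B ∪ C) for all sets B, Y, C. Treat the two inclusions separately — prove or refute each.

(⊇) This inclusion fails. Take B = {1}, Y = ∅, C = ∅; then 1 ∈ B ∪ (B ∪ C) but 1 ∉ Y ∩ (C ∩ Y).

(⊆) Let x ∈ Y ∩ (C ∩ Y). Then either x ∈ Y ∩ C and x ∉ B; or x ∈ B ∩ Y ∩ C. In each case x ∈ B ∪ (B ∪ C), so Y ∩ (C ∩ Y) ⊆ B ∪ (B ∪ C).

The sets are not equal: only the forward inclusion holds.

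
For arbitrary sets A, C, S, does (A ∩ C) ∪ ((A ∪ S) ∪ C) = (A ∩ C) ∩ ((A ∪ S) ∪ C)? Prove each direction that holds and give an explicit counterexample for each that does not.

(⟸) Let x ∈ (A ∩ C) ∩ ((A ∪ S) ∪ C). Then either x ∈ A ∩ C and x ∉ S; or x ∈ A ∩ C ∩ S. In each case x ∈ (A ∩ C) ∪ ((A ∪ S) ∪ C), so (A ∩ C) ∩ ((A ∪ S) ∪ C) ⊆ (A ∩ C) ∪ ((A ∪ S) ∪ C).

(⟹) This inclusion fails. Take A = {1}, C = ∅, S = ∅; then 1 ∈ (A ∩ C) ∪ ((A ∪ S) ∪ C) but 1 ∉ (A ∩ C) ∩ ((A ∪ S) ∪ C).

Only the reverse inclusion holds.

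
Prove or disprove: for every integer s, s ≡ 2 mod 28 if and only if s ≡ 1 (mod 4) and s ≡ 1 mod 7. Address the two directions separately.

(⟹) This fails: s = 2 gives 2 ≡ 2 (mod 28) but 2 ≡ 2 (mod 4), so the conjunction on the right does not hold.

(⟸) This fails: s = 1 satisfies both congruences on the right (1 ≡ 1 mod 4 and 1 ≡ 1 mod 7) yet 1 ≡ 1 (mod 28), not 2.

Neither implication holds.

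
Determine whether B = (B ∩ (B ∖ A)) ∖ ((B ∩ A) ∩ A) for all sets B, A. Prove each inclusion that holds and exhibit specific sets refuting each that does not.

The sets are not equal: only the reverse inclusion holds.

(⊇) Let x ∈ (B ∩ (B ∖ A)) ∖ ((B ∩ A) ∩ A). Then x ∈ B and x ∉ A, from which x ∈ B.

(⊆) This inclusion fails. Take B = {1}, A = {1}; then 1 ∈ B but 1 ∉ (B ∩ (B ∖ A)) ∖ ((B ∩ A) ∩ A).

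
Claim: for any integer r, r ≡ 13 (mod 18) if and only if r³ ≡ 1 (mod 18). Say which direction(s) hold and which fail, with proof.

Forward direction. Suppose r ≡ 13 (mod 18). Write r = 18j + 13. Then (18j + 13)³ = 5832j³ + 12636j² + 9126j + 2197 = 18(324j³ + 702j² + 507j + 122) + 1, so r³ ≡ 1 (mod 18).

Converse. This fails: take r = 1. Then 1³ = 1 ≡ 1 (mod 18), yet 1 ≡ 1 (mod 18), not 13.

(⇒) holds; (⇐) fails.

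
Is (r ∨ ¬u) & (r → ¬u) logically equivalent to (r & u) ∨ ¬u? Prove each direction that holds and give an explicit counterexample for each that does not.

Only the forward implication holds.

[⇒] Assume the antecedent. If r is true, (r & u) ∨ ¬u reduces to true regardless of the other variables. If r is false, the antecedent forces (r = F, u = F), and (r & u) ∨ ¬u holds there. Either way (r & u) ∨ ¬u holds.

[⇐] This fails. Under r = T, u = T, the left side is false but the right side is true.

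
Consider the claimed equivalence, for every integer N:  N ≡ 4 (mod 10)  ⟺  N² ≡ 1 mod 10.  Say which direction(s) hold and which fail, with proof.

Both directions fail.

[⇒] This fails: take N = 4. Then 4 ≡ 4 (mod 10), but 4² = 16 ≡ 6 (mod 10), not 1.

[⇐] This fails: take N = 1. Then 1² = 1 ≡ 1 (mod 10), yet 1 ≡ 1 (mod 10), not 4.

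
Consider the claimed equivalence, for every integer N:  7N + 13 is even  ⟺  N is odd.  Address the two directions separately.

(⟹) Suppose 7N + 13 is even. Since 7 is odd, 7N and N have the same parity, so 7N + 13 ≡ N + 13 (mod 2). As 13 is odd, 7N + 13 is even exactly when N is odd. Thus N is odd.

(⟸) Conversely, suppose N is odd; write N = 2j + 1. Then 7N + 13 = 7·(2j + 1) + 13 = 2·7j + 20, which is even.

The biconditional holds.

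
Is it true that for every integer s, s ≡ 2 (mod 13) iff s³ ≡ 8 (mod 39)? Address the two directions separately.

(→) This fails: take s = 15. Then 15 ≡ 2 (mod 13), but 15³ = 3375 ≡ 21 (mod 39), not 8.

(←) This fails: take s = 5. Then 5³ = 125 ≡ 8 (mod 39), yet 5 ≡ 5 (mod 13), not 2.

(⇒) fails and (⇐) fails.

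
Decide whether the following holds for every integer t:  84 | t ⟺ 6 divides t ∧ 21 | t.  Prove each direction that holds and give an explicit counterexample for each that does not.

(←) This fails: take t = 42. Both 6 ∣ 42 and 21 ∣ 42, yet 42 is not a multiple of 84 (since 42 = 0·84 + 42), so 84 ∤ 42.

(→) If 84 ∣ t, write t = 84q. Since 84 = 14·6, t = 6·(14q), so 6 ∣ t; and since 84 = 4·21, t = 21·(4q), so 21 ∣ t.

Only the forward implication holds.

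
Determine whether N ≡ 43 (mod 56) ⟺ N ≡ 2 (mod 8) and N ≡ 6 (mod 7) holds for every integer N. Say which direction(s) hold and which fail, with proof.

Forward direction. This fails: N = 43 gives 43 ≡ 43 (mod 56) but 43 ≡ 3 (mod 8), so the conjunction on the right does not hold.

Converse. This fails: N = 34 satisfies both congruences on the right (34 ≡ 2 mod 8 and 34 ≡ 6 mod 7) yet 34 ≡ 34 (mod 56), not 43.

Neither direction holds.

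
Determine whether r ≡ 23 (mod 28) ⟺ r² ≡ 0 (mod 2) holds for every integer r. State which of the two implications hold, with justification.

Neither implication holds.

(→) This fails: take r = 23. Then 23 ≡ 23 (mod 28), but 23² = 529 ≡ 1 (mod 2), not 0.

(←) This fails: take r = 0. Then 0² = 0 ≡ 0 (mod 2), yet 0 ≡ 0 (mod 28), not 23.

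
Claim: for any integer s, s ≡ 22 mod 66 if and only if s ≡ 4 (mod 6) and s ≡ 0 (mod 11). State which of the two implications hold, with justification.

Both directions hold.

(⇒) Suppose s ≡ 22 (mod 66); write s = 66j + 22. Since 6 ∣ 66, reducing mod 6 gives s ≡ 22 ≡ 4 (mod 6); since 11 ∣ 66, reducing mod 11 gives s ≡ 22 ≡ 0 (mod 11).

(⇐) Conversely, if s ≡ 4 (mod 6) and s ≡ 0 (mod 11), then by the Chinese remainder theorem s ≡ 22 (mod 66). This is exactly s ≡ 22 (mod 66).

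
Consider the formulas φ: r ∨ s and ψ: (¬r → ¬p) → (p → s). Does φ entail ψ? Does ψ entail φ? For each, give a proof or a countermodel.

Both directions fail.

(⇒) This fails. Under s = F, p = T, r = T, the left side is true but the right side is false.

(⇐) This fails. Under s = F, p = F, r = F, the left side is false but the right side is true.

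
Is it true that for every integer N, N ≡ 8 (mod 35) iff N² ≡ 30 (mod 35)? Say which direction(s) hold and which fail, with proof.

Both directions fail.

Forward direction. This fails: take N = 8. Then 8 ≡ 8 (mod 35), but 8² = 64 ≡ 29 (mod 35), not 30.

Converse. This fails: take N = 10. Then 10² = 100 ≡ 30 (mod 35), yet 10 ≡ 10 (mod 35), not 8.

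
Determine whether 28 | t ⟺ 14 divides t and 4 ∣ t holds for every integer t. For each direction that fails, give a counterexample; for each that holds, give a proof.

The biconditional holds.

Forward direction. If 28 ∣ t, write t = 28q. Since 28 = 2·14, t = 14·(2q), so 14 ∣ t; and since 28 = 7·4, t = 4·(7q), so 4 ∣ t.

Converse. Suppose 14 ∣ t and 4 ∣ t. Any common multiple of 14 and 4 is a multiple of their lcm; here lcm(14, 4) = 14·4/gcd(14, 4) = 56/2 = 28, so 28 ∣ t.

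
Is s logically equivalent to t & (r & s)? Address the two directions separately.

(⇒) fails; (⇐) holds.

(⟹) This fails. Under t = F, r = F, s = T, the left side is true but the right side is false.

(⟸) Assume the antecedent. If t is true, the antecedent forces (t = T, r = T, s = T), and s holds there. If t is false, the antecedent cannot hold. Either way s holds.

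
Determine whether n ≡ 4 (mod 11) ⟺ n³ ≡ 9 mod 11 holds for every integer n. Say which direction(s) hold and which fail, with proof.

Both implications hold.

[⇒] Suppose n ≡ 4 (mod 11). Write n = 11j + 4. Then (11j + 4)³ = 1331j³ + 1452j² + 528j + 64 = 11(121j³ + 132j² + 48j + 5) + 9, so n³ ≡ 9 (mod 11).

[⇐] For the converse, argue contrapositively. If n ≢ 4 (mod 11), then n is congruent to one of 0, 1, 2, 3, 5, 6, 7, 8, 9, 10 modulo 11, and these give n³ ≡ 0, 1, 8, 5, 4, 7, 2, 6, 3, 10 respectively — never 9.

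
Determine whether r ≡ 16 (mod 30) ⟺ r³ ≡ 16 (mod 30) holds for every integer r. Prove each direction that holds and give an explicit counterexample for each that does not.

(⇐) Suppose r³ ≡ 16 (mod 30). The only residue r in {0, …, 29} with r³ ≡ 16 (mod 30) is r = 16, so r ≡ 16 (mod 30).

(⇒) Suppose r ≡ 16 (mod 30). Write r = 30j + 16. Then (30j + 16)³ = 27000j³ + 43200j² + 23040j + 4096 = 30(900j³ + 1440j² + 768j + 136) + 16, so r³ ≡ 16 (mod 30).

Both implications hold.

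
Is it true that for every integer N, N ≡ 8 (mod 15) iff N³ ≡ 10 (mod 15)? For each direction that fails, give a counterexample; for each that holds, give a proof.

(⟹) This fails: take N = 8. Then 8 ≡ 8 (mod 15), but 8³ = 512 ≡ 2 (mod 15), not 10.

(⟸) This fails: take N = 10. Then 10³ = 1000 ≡ 10 (mod 15), yet 10 ≡ 10 (mod 15), not 8.

Neither implication holds.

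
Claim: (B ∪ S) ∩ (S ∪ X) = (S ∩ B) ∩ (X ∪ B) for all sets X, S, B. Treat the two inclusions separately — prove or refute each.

Only the reverse inclusion holds.

(⊆) This inclusion fails. Take X = ∅, S = {1}, B = ∅; then 1 ∈ (B ∪ S) ∩ (S ∪ X) but 1 ∉ (S ∩ B) ∩ (X ∪ B).

(⊇) Let x ∈ (S ∩ B) ∩ (X ∪ B). Then either x ∈ S ∩ B and x ∉ X; or x ∈ X ∩ S ∩ B. In each case x ∈ (B ∪ S) ∩ (S ∪ X), so (S ∩ B) ∩ (X ∪ B) ⊆ (B ∪ S) ∩ (S ∪ X).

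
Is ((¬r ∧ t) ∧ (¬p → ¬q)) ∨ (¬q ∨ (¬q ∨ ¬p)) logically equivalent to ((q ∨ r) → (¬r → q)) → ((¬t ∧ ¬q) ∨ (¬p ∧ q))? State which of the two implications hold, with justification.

(⇒) fails; (⇐) holds.

Forward direction. This fails. Under r = F, p = F, t = T, q = F, the left side is true but the right side is false.

Converse. Assume the antecedent. If p is true, the antecedent forces (r = F, p = T, t = F, q = F) or (r = T, p = T, t = F, q = F), and the consequent holds there. If p is false, the consequent reduces to true regardless of the other variables. Either way the consequent holds.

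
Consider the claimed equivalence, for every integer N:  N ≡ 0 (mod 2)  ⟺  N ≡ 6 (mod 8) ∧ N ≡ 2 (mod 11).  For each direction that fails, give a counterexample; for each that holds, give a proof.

(→) This fails: N = 0 gives 0 ≡ 0 (mod 2) but 0 ≡ 0 (mod 8), so the conjunction on the right does not hold.

(←) Conversely, if N ≡ 6 (mod 8) and N ≡ 2 (mod 11), then by the Chinese remainder theorem N ≡ 46 (mod 88). Since 46 ≡ 0 (mod 2) and 2 ∣ 88, we get N ≡ 0 (mod 2).

Not equivalent: only (⇐) holds.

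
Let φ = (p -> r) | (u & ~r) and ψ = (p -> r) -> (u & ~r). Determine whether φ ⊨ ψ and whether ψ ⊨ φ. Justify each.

(→) This fails. Under p = F, r = F, u = F, the left side is true but the right side is false.

(←) This fails. Under p = T, r = F, u = F, the left side is false but the right side is true.

Both directions fail.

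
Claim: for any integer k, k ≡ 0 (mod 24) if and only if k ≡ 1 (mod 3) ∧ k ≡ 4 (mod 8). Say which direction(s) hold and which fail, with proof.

(→) This fails: k = 0 gives 0 ≡ 0 (mod 24) but 0 ≡ 0 (mod 3), so the conjunction on the right does not hold.

(←) This fails: k = 4 satisfies both congruences on the right (4 ≡ 1 mod 3 and 4 ≡ 4 mod 8) yet 4 ≡ 4 (mod 24), not 0.

Neither implication holds.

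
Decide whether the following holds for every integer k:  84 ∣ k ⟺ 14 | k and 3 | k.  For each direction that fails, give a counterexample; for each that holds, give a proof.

Not equivalent: only (⇒) holds.

[⇒] If 84 ∣ k, write k = 84q. Since 84 = 6·14, k = 14·(6q), so 14 ∣ k; and since 84 = 28·3, k = 3·(28q), so 3 ∣ k.

[⇐] This fails: take k = 42. Both 14 ∣ 42 and 3 ∣ 42, yet 42 is not a multiple of 84 (since 42 = 0·84 + 42), so 84 ∤ 42.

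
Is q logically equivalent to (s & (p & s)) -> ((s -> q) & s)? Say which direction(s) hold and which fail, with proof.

(→) Assume the antecedent. If p is true, the antecedent forces (p = T, q = T, s = F) or (p = T, q = T, s = T), and the consequent holds there. If p is false, the consequent reduces to true regardless of the other variables. Either way the consequent holds.

(←) This fails. Under p = F, q = F, s = F, the left side is false but the right side is true.

Not equivalent: only (⇒) holds.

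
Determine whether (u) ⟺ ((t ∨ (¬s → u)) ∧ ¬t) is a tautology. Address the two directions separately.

Neither direction holds.

(→) This fails. Under t = T, u = T, s = F, the left side is true but the right side is false.

(←) This fails. Under t = F, u = F, s = T, the left side is false but the right side is true.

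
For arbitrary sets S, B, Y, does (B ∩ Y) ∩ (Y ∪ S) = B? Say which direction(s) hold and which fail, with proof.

Only the forward inclusion holds.

(⟸) This inclusion fails. Take S = ∅, B = {1}, Y = ∅; then 1 ∈ B but 1 ∉ (B ∩ Y) ∩ (Y ∪ S).

(⟹) Let x ∈ (B ∩ Y) ∩ (Y ∪ S). Then either x ∈ B ∩ Y and x ∉ S; or x ∈ S ∩ B ∩ Y. In each case x ∈ B, so (B ∩ Y) ∩ (Y ∪ S) ⊆ B.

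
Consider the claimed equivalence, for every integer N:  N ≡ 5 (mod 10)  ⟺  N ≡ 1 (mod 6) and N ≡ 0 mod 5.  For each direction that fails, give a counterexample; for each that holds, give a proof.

Forward direction. This fails: N = 5 gives 5 ≡ 5 (mod 10) but 5 ≡ 5 (mod 6), so the conjunction on the right does not hold.

Converse. If N ≡ 1 (mod 6) and N ≡ 0 (mod 5), then by the Chinese remainder theorem N ≡ 25 (mod 30). Since 25 ≡ 5 (mod 10) and 10 ∣ 30, we get N ≡ 5 (mod 10).

The forward direction fails; the converse holds.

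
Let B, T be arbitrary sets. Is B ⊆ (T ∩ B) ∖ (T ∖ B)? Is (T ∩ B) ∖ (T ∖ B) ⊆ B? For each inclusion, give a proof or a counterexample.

The sets are not equal: only the reverse inclusion holds.

(⊆) This inclusion fails. Take B = {1}, T = ∅; then 1 ∈ B but 1 ∉ (T ∩ B) ∖ (T ∖ B).

(⊇) Let x ∈ (T ∩ B) ∖ (T ∖ B). Then x ∈ B ∩ T, from which x ∈ B.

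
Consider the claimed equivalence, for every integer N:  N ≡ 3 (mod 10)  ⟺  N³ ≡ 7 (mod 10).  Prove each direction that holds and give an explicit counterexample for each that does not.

Equivalent; both directions hold.

(→) Suppose N ≡ 3 (mod 10). Write N = 10j + 3. Then (10j + 3)³ = 1000j³ + 900j² + 270j + 27 = 10(100j³ + 90j² + 27j + 2) + 7, so N³ ≡ 7 (mod 10).

(←) Conversely, suppose N³ ≡ 7 (mod 10). The only residue r in {0, …, 9} with r³ ≡ 7 (mod 10) is r = 3, so N ≡ 3 (mod 10).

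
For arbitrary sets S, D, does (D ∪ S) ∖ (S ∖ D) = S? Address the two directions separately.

Neither inclusion holds.

Forward inclusion. This inclusion fails. Take S = ∅, D = {1}; then 1 ∈ (D ∪ S) ∖ (S ∖ D) but 1 ∉ S.

Reverse inclusion. This inclusion fails. Take S = {1}, D = ∅; then 1 ∈ S but 1 ∉ (D ∪ S) ∖ (S ∖ D).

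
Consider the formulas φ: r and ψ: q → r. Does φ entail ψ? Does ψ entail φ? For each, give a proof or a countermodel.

The forward direction holds; the converse fails.

(→) Assume the antecedent. If q is true, the antecedent forces (q = T, r = T), and q → r holds there. If q is false, q → r reduces to true regardless of the other variables. Either way q → r holds.

(←) This fails. Under q = F, r = F, the left side is false but the right side is true.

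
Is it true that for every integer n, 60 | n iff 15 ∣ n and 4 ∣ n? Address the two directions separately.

Both implications hold.

[⇐] Suppose 15 ∣ n and 4 ∣ n. Any common multiple of 15 and 4 is a multiple of their lcm; here gcd(15, 4) = 1, so lcm(15, 4) = 15·4 = 60, so 60 ∣ n.

[⇒] If 60 ∣ n, write n = 60q. Since 60 = 4·15, n = 15·(4q), so 15 ∣ n; and since 60 = 15·4, n = 4·(15q), so 4 ∣ n.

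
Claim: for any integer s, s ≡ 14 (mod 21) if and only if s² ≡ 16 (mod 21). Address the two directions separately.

(⇒) This fails: take s = 14. Then 14 ≡ 14 (mod 21), but 14² = 196 ≡ 7 (mod 21), not 16.

(⇐) This fails: take s = 4. Then 4² = 16 ≡ 16 (mod 21), yet 4 ≡ 4 (mod 21), not 14.

Neither implication holds.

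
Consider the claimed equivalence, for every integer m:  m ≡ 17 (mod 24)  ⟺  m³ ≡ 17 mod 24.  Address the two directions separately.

(⟹) Suppose m ≡ 17 (mod 24). Write m = 24j + 17. Then (24j + 17)³ = 13824j³ + 29376j² + 20808j + 4913 = 24(576j³ + 1224j² + 867j + 204) + 17, so m³ ≡ 17 (mod 24).

(⟸) Conversely, suppose m³ ≡ 17 (mod 24). The only residue r in {0, …, 23} with r³ ≡ 17 (mod 24) is r = 17, so m ≡ 17 (mod 24).

Both directions hold.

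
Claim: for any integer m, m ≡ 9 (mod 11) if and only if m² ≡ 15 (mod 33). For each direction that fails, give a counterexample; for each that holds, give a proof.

Neither implication holds.

(→) This fails: take m = 20. Then 20 ≡ 9 (mod 11), but 20² = 400 ≡ 4 (mod 33), not 15.

(←) This fails: take m = 24. Then 24² = 576 ≡ 15 (mod 33), yet 24 ≡ 2 (mod 11), not 9.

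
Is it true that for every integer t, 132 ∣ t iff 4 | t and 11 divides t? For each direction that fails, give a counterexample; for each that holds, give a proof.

(←) This fails: take t = 44. Both 4 ∣ 44 and 11 ∣ 44, yet 44 is not a multiple of 132 (since 44 = 0·132 + 44), so 132 ∤ 44.

(→) If 132 ∣ t, write t = 132q. Since 132 = 33·4, t = 4·(33q), so 4 ∣ t; and since 132 = 12·11, t = 11·(12q), so 11 ∣ t.

Only the forward direction holds.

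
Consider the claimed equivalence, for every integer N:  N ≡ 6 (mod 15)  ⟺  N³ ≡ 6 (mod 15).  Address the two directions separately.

Forward direction. Suppose N ≡ 6 (mod 15). Write N = 15j + 6. Then (15j + 6)³ = 3375j³ + 4050j² + 1620j + 216 = 15(225j³ + 270j² + 108j + 14) + 6, so N³ ≡ 6 (mod 15).

Converse. Suppose N³ ≡ 6 (mod 15). The only residue r in {0, …, 14} with r³ ≡ 6 (mod 15) is r = 6, so N ≡ 6 (mod 15).

Both directions hold.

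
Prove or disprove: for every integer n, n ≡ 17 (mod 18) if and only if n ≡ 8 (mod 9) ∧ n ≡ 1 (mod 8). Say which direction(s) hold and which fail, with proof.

(⇒) fails; (⇐) holds.

(⇒) This fails: n = 35 gives 35 ≡ 17 (mod 18) but 35 ≡ 3 (mod 8), so the conjunction on the right does not hold.

(⇐) Conversely, if n ≡ 8 (mod 9) and n ≡ 1 (mod 8), then by the Chinese remainder theorem n ≡ 17 (mod 72). Since 17 ≡ 17 (mod 18) and 18 ∣ 72, we get n ≡ 17 (mod 18).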